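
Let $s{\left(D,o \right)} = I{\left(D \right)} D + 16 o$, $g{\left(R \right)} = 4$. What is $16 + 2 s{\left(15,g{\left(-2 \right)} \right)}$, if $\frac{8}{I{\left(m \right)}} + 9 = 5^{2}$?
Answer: $159$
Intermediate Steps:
$I{\left(m \right)} = \frac{1}{2}$ ($I{\left(m \right)} = \frac{8}{-9 + 5^{2}} = \frac{8}{-9 + 25} = \frac{8}{16} = 8 \cdot \frac{1}{16} = \frac{1}{2}$)
$s{\left(D,o \right)} = \frac{D}{2} + 16 o$
$16 + 2 s{\left(15,g{\left(-2 \right)} \right)} = 16 + 2 \left(\frac{1}{2} \cdot 15 + 16 \cdot 4\right) = 16 + 2 \left(\frac{15}{2} + 64\right) = 16 + 2 \cdot \frac{143}{2} = 16 + 143 = 159$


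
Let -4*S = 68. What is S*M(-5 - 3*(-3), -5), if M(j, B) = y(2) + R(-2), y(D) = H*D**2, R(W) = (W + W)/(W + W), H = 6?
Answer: -425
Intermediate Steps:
S = -17 (S = -1/4*68 = -17)
R(W) = 1 (R(W) = (2*W)/((2*W)) = (2*W)*(1/(2*W)) = 1)
y(D) = 6*D**2
M(j, B) = 25 (M(j, B) = 6*2**2 + 1 = 6*4 + 1 = 24 + 1 = 25)
S*M(-5 - 3*(-3), -5) = -17*25 = -425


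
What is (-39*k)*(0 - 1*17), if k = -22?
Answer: -14586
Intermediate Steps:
(-39*k)*(0 - 1*17) = (-39*(-22))*(0 - 1*17) = 858*(0 - 17) = 858*(-17) = -14586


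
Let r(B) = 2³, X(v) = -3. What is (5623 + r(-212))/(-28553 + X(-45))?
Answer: -5631/28556 ≈ -0.19719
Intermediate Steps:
r(B) = 8
(5623 + r(-212))/(-28553 + X(-45)) = (5623 + 8)/(-28553 - 3) = 5631/(-28556) = 5631*(-1/28556) = -5631/28556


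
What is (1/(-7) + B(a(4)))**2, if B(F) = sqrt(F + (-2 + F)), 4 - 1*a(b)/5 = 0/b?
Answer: 1863/49 - 2*sqrt(38)/7 ≈ 36.259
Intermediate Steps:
a(b) = 20 (a(b) = 20 - 0/b = 20 - 5*0 = 20 + 0 = 20)
B(F) = sqrt(-2 + 2*F)
(1/(-7) + B(a(4)))**2 = (1/(-7) + sqrt(-2 + 2*20))**2 = (-1/7 + sqrt(-2 + 40))**2 = (-1/7 + sqrt(38))**2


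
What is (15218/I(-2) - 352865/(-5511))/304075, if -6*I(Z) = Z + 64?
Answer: -240660379/51948477075 ≈ -0.0046327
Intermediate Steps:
I(Z) = -32/3 - Z/6 (I(Z) = -(Z + 64)/6 = -(64 + Z)/6 = -32/3 - Z/6)
(15218/I(-2) - 352865/(-5511))/304075 = (15218/(-32/3 - 1/6*(-2)) - 352865/(-5511))/304075 = (15218/(-32/3 + 1/3) - 352865*(-1/5511))*(1/304075) = (15218/(-31/3) + 352865/5511)*(1/304075) = (15218*(-3/31) + 352865/5511)*(1/304075) = (-45654/31 + 352865/5511)*(1/304075) = -240660379/170841*1/304075 = -240660379/51948477075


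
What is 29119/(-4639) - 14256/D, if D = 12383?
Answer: -426714161/57444737 ≈ -7.4283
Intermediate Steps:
29119/(-4639) - 14256/D = 29119/(-4639) - 14256/12383 = 29119*(-1/4639) - 14256*1/12383 = -29119/4639 - 14256/12383 = -426714161/57444737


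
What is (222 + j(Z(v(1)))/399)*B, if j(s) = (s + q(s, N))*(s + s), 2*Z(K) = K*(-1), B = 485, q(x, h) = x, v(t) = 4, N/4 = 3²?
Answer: 42968090/399 ≈ 1.0769e+5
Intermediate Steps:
N = 36 (N = 4*3² = 4*9 = 36)
Z(K) = -K/2 (Z(K) = (K*(-1))/2 = (-K)/2 = -K/2)
j(s) = 4*s² (j(s) = (s + s)*(s + s) = (2*s)*(2*s) = 4*s²)
(222 + j(Z(v(1)))/399)*B = (222 + (4*(-½*4)²)/399)*485 = (222 + (4*(-2)²)*(1/399))*485 = (222 + (4*4)*(1/399))*485 = (222 + 16*(1/399))*485 = (222 + 16/399)*485 = (88594/399)*485 = 42968090/399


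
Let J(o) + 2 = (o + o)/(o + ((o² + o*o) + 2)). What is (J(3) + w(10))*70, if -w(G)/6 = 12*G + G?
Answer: -1258600/23 ≈ -54722.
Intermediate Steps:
J(o) = -2 + 2*o/(2 + o + 2*o²) (J(o) = -2 + (o + o)/(o + ((o² + o*o) + 2)) = -2 + (2*o)/(o + ((o² + o²) + 2)) = -2 + (2*o)/(o + (2*o² + 2)) = -2 + (2*o)/(o + (2 + 2*o²)) = -2 + (2*o)/(2 + o + 2*o²) = -2 + 2*o/(2 + o + 2*o²))
w(G) = -78*G (w(G) = -6*(12*G + G) = -78*G)
(J(3) + w(10))*70 = (4*(-1 - 1*3²)/(2 + 3 + 2*3²) - 78*10)*70 = (4*(-1 - 1*9)/(2 + 3 + 2*9) - 780)*70 = (4*(-1 - 9)/(2 + 3 + 18) - 780)*70 = (4*(-10)/23 - 780)*70 = (4*(1/23)*(-10) - 780)*70 = (-40/23 - 780)*70 = -17980/23*70 = -1258600/23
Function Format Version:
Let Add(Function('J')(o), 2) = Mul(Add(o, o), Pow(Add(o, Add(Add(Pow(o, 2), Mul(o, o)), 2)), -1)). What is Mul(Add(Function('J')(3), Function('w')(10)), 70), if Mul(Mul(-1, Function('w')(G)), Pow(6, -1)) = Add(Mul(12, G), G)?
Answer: Rational(-1258600, 23) ≈ -54722.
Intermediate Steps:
Function('J')(o) = Add(-2, Mul(2, o, Pow(Add(2, o, Mul(2, Pow(o, 2))), -1))) (Function('J')(o) = Add(-2, Mul(Add(o, o), Pow(Add(o, Add(Add(Pow(o, 2), Mul(o, o)), 2)), -1))) = Add(-2, Mul(Mul(2, o), Pow(Add(o, Add(Add(Pow(o, 2), Pow(o, 2)), 2)), -1))) = Add(-2, Mul(Mul(2, o), Pow(Add(o, Add(Mul(2, Pow(o, 2)), 2)), -1))) = Add(-2, Mul(Mul(2, o), Pow(Add(o, Add(2, Mul(2, Pow(o, 2)))), -1))) = Add(-2, Mul(Mul(2, o), Pow(Add(2, o, Mul(2, Pow(o, 2))), -1))) = Add(-2, Mul(2, o, Pow(Add(2, o, Mul(2, Pow(o, 2))), -1))))
Function('w')(G) = Mul(-78, G) (Function('w')(G) = Mul(-6, Add(Mul(12, G), G)) = Mul(-6, Mul(13, G)) = Mul(-78, G))
Mul(Add(Function('J')(3), Function('w')(10)), 70) = Mul(Add(Mul(4, Pow(Add(2, 3, Mul(2, Pow(3, 2))), -1), Add(-1, Mul(-1, Pow(3, 2)))), Mul(-78, 10)), 70) = Mul(Add(Mul(4, Pow(Add(2, 3, Mul(2, 9)), -1), Add(-1, Mul(-1, 9))), -780), 70) = Mul(Add(Mul(4, Pow(Add(2, 3, 18), -1), Add(-1, -9)), -780), 70) = Mul(Add(Mul(4, Pow(23, -1), -10), -780), 70) = Mul(Add(Mul(4, Rational(1, 23), -10), -780), 70) = Mul(Add(Rational(-40, 23), -780), 70) = Mul(Rational(-17980, 23), 70) = Rational(-1258600, 23)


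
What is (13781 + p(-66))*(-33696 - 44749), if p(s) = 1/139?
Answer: -150266104200/139 ≈ -1.0811e+9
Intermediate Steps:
p(s) = 1/139
(13781 + p(-66))*(-33696 - 44749) = (13781 + 1/139)*(-33696 - 44749) = (1915560/139)*(-78445) = -150266104200/139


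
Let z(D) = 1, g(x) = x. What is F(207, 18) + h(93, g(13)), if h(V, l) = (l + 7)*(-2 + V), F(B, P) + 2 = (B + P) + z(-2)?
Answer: 2044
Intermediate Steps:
F(B, P) = -1 + B + P (F(B, P) = -2 + ((B + P) + 1) = -2 + (1 + B + P) = -1 + B + P)
h(V, l) = (-2 + V)*(7 + l) (h(V, l) = (7 + l)*(-2 + V) = (-2 + V)*(7 + l))
F(207, 18) + h(93, g(13)) = (-1 + 207 + 18) + (-14 - 2*13 + 7*93 + 93*13) = 224 + (-14 - 26 + 651 + 1209) = 224 + 1820 = 2044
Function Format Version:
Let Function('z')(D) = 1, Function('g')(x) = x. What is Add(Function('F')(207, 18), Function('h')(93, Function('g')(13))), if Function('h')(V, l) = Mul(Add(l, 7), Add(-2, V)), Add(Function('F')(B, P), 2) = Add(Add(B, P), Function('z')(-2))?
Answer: 2044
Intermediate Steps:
Function('F')(B, P) = Add(-1, B, P) (Function('F')(B, P) = Add(-2, Add(Add(B, P), 1)) = Add(-2, Add(1, B, P)) = Add(-1, B, P))
Function('h')(V, l) = Mul(Add(-2, V), Add(7, l)) (Function('h')(V, l) = Mul(Add(7, l), Add(-2, V)) = Mul(Add(-2, V), Add(7, l)))
Add(Function('F')(207, 18), Function('h')(93, Function('g')(13))) = Add(Add(-1, 207, 18), Add(-14, Mul(-2, 13), Mul(7, 93), Mul(93, 13))) = Add(224, Add(-14, -26, 651, 1209)) = Add(224, 1820) = 2044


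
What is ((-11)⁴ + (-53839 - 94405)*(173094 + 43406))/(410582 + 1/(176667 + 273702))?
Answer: -14454508096941471/184913404759 ≈ -78169.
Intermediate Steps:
((-11)⁴ + (-53839 - 94405)*(173094 + 43406))/(410582 + 1/(176667 + 273702)) = (14641 - 148244*216500)/(410582 + 1/450369) = (14641 - 32094826000)/(410582 + 1/450369) = -32094811359/184913404759/450369 = -32094811359*450369/184913404759 = -14454508096941471/184913404759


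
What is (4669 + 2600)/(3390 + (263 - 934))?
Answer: 7269/2719 ≈ 2.6734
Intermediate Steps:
(4669 + 2600)/(3390 + (263 - 934)) = 7269/(3390 - 671) = 7269/2719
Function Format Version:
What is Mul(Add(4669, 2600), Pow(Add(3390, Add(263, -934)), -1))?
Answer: Rational(7269, 2719) ≈ 2.6734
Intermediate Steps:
Mul(Add(4669, 2600), Pow(Add(3390, Add(263, -934)), -1)) = Mul(7269, Pow(Add(3390, -671), -1)) = Mul(7269, Pow(2719, -1)) = Mul(7269, Rational(1, 2719)) = Rational(7269, 2719)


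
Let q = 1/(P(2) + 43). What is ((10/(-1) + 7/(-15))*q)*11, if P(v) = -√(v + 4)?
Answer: -74261/27645 - 1727*√6/27645 ≈ -2.8393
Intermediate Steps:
P(v) = -√(4 + v)
q = 1/(43 - √6) (q = 1/(-√(4 + 2) + 43) = 1/(-√6 + 43) = 1/(43 - √6) ≈ 0.024661)
((10/(-1) + 7/(-15))*q)*11 = ((10/(-1) + 7/(-15))*(43/1843 + √6/1843))*11 = ((10*(-1) + 7*(-1/15))*(43/1843 + √6/1843))*11 = ((-10 - 7/15)*(43/1843 + √6/1843))*11 = -157*(43/1843 + √6/1843)/15*11 = (-6751/27645 - 157*√6/27645)*11 = -74261/27645 - 1727*√6/27645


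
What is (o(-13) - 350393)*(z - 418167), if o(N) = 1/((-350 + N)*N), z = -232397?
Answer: 1075710544475224/4719 ≈ 2.2795e+11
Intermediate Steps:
o(N) = 1/(N*(-350 + N))
(o(-13) - 350393)*(z - 418167) = (1/((-13)*(-350 - 13)) - 350393)*(-232397 - 418167) = (-1/13/(-363) - 350393)*(-650564) = (-1/13*(-1/363) - 350393)*(-650564) = (1/4719 - 350393)*(-650564) = -1653504566/4719*(-650564) = 1075710544475224/4719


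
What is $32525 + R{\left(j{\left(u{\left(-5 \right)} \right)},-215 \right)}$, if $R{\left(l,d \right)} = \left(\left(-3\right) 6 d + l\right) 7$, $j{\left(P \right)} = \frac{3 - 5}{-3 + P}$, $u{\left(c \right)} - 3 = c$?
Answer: $\frac{298089}{5} \approx 59618.0$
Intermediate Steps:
$u{\left(c \right)} = 3 + c$
$j{\left(P \right)} = - \frac{2}{-3 + P}$
$R{\left(l,d \right)} = - 126 d + 7 l$ ($R{\left(l,d \right)} = \left(- 18 d + l\right) 7 = \left(l - 18 d\right) 7 = - 126 d + 7 l$)
$32525 + R{\left(j{\left(u{\left(-5 \right)} \right)},-215 \right)} = 32525 + \left(\left(-126\right) \left(-215\right) + 7 \left(- \frac{2}{-3 + \left(3 - 5\right)}\right)\right) = 32525 + \left(27090 + 7 \left(- \frac{2}{-3 - 2}\right)\right) = 32525 + \left(27090 + 7 \left(- \frac{2}{-5}\right)\right) = 32525 + \left(27090 + 7 \left(\left(-2\right) \left(- \frac{1}{5}\right)\right)\right) = 32525 + \left(27090 + 7 \cdot \frac{2}{5}\right) = 32525 + \left(27090 + \frac{14}{5}\right) = 32525 + \frac{135464}{5} = \frac{298089}{5}$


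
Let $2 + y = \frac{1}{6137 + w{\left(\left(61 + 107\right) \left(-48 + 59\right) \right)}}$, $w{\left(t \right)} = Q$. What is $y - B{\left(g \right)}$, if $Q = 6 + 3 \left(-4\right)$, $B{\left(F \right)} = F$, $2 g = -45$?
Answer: $\frac{251373}{12262} \approx 20.5$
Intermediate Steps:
$g = - \frac{45}{2}$ ($g = \frac{1}{2} \left(-45\right) = - \frac{45}{2} \approx -22.5$)
$Q = -6$ ($Q = 6 - 12 = -6$)
$w{\left(t \right)} = -6$
$y = - \frac{12261}{6131}$ ($y = -2 + \frac{1}{6137 - 6} = -2 + \frac{1}{6131} = - \frac{12261}{6131} \approx -1.9998$)
$y - B{\left(g \right)} = - \frac{12261}{6131} - - \frac{45}{2} = - \frac{12261}{6131} + \frac{45}{2} = \frac{251373}{12262}$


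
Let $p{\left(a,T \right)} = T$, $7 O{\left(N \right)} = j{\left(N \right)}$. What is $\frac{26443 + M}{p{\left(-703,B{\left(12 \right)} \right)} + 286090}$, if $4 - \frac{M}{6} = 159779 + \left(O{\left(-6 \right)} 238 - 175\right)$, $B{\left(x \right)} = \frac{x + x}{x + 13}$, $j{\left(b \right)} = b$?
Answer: $- \frac{23248325}{7152274} \approx -3.2505$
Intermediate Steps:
$O{\left(N \right)} = \frac{N}{7}$
$B{\left(x \right)} = \frac{2 x}{13 + x}$
$M = -956376$ ($M = 24 - 6 \left(159779 + \left(\frac{1}{7} \left(-6\right) 238 - 175\right)\right) = 24 - 6 \left(159779 - 379\right) = 24 - 956400 = -956376$)
$\frac{26443 + M}{p{\left(-703,B{\left(12 \right)} \right)} + 286090} = \frac{26443 - 956376}{2 \cdot 12 \frac{1}{13 + 12} + 286090} = - \frac{929933}{2 \cdot 12 \cdot \frac{1}{25} + 286090} = - \frac{929933}{\frac{24}{25} + 286090} = - \frac{929933}{\frac{7152274}{25}} = \left(-929933\right) \frac{25}{7152274} = - \frac{23248325}{7152274}$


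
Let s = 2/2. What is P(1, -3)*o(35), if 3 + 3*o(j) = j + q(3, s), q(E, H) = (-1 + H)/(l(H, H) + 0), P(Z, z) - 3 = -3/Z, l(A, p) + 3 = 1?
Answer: 0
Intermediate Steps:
l(A, p) = -2 (l(A, p) = -3 + 1 = -2)
P(Z, z) = 3 - 3/Z
s = 1 (s = 2*(½) = 1)
q(E, H) = ½ - H/2 (q(E, H) = (-1 + H)/(-2 + 0) = (-1 + H)/(-2) = (-1 + H)*(-½) = ½ - H/2)
o(j) = -1 + j/3 (o(j) = -1 + (j + (½ - ½*1))/3 = -1 + (j + (½ - ½))/3 = -1 + (j + 0)/3 = -1 + j/3)
P(1, -3)*o(35) = (3 - 3/1)*(-1 + (⅓)*35) = (3 - 3*1)*(-1 + 35/3) = (3 - 3)*(32/3) = 0*(32/3) = 0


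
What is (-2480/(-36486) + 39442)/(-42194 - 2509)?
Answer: -719541646/815516829 ≈ -0.88231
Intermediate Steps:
(-2480/(-36486) + 39442)/(-42194 - 2509) = (-2480*(-1/36486) + 39442)/(-44703) = (1240/18243 + 39442)*(-1/44703) = (719541646/18243)*(-1/44703) = -719541646/815516829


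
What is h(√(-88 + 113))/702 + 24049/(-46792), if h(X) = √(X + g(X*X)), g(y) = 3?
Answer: -24049/46792 + √2/351 ≈ -0.50993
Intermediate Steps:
h(X) = √(3 + X) (h(X) = √(X + 3) = √(3 + X))
h(√(-88 + 113))/702 + 24049/(-46792) = √(3 + √(-88 + 113))/702 + 24049/(-46792) = √(3 + √25)*(1/702) + 24049*(-1/46792) = √(3 + 5)*(1/702) - 24049/46792 = √8*(1/702) - 24049/46792 = (2*√2)*(1/702) - 24049/46792 = √2/351 - 24049/46792 = -24049/46792 + √2/351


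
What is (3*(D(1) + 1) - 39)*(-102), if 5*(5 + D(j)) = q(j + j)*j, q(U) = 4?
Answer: 24786/5 ≈ 4957.2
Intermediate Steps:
D(j) = -5 + 4*j/5 (D(j) = -5 + (4*j)/5 = -5 + 4*j/5)
(3*(D(1) + 1) - 39)*(-102) = (3*((-5 + (⅘)*1) + 1) - 39)*(-102) = (3*((-5 + ⅘) + 1) - 39)*(-102) = (3*(-21/5 + 1) - 39)*(-102) = (3*(-16/5) - 39)*(-102) = (-48/5 - 39)*(-102) = -243/5*(-102) = 24786/5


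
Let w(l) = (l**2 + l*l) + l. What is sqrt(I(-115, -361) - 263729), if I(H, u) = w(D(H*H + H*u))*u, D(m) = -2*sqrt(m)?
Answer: sqrt(-158352849 + 1444*sqrt(13685)) ≈ 12577.0*I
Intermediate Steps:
w(l) = l + 2*l**2 (w(l) = (l**2 + l**2) + l = 2*l**2 + l = l + 2*l**2)
I(H, u) = -2*u*sqrt(H**2 + H*u)*(1 - 4*sqrt(H**2 + H*u)) (I(H, u) = ((-2*sqrt(H*H + H*u))*(1 + 2*(-2*sqrt(H*H + H*u))))*u = ((-2*sqrt(H**2 + H*u))*(1 + 2*(-2*sqrt(H**2 + H*u))))*u = ((-2*sqrt(H**2 + H*u))*(1 - 4*sqrt(H**2 + H*u)))*u = (-2*sqrt(H**2 + H*u)*(1 - 4*sqrt(H**2 + H*u)))*u = -2*u*sqrt(H**2 + H*u)*(1 - 4*sqrt(H**2 + H*u)))
sqrt(I(-115, -361) - 263729) = sqrt(2*(-361)*(-sqrt(-115*(-115 - 361)) + 4*(-115)**2 + 4*(-115)*(-361)) - 263729) = sqrt(2*(-361)*(-sqrt(-115*(-476)) + 4*13225 + 166060) - 263729) = sqrt(2*(-361)*(-sqrt(54740) + 52900 + 166060) - 263729) = sqrt(2*(-361)*(-2*sqrt(13685) + 52900 + 166060) - 263729) = sqrt(2*(-361)*(218960 - 2*sqrt(13685)) - 263729) = sqrt((-158089120 + 1444*sqrt(13685)) - 263729) = sqrt(-158352849 + 1444*sqrt(13685))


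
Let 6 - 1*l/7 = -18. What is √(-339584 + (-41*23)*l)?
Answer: 2*I*√124502 ≈ 705.7*I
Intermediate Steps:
l = 168 (l = 42 - 7*(-18) = 42 + 126 = 168)
√(-339584 + (-41*23)*l) = √(-339584 - 41*23*168) = √(-339584 - 943*168) = √(-339584 - 158424) = √(-498008) = 2*I*√124502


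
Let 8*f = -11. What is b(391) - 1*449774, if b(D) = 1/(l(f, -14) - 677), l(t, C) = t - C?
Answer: -2390548818/5315 ≈ -4.4977e+5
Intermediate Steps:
f = -11/8 (f = (⅛)*(-11) = -11/8 ≈ -1.3750)
b(D) = -8/5315 (b(D) = 1/((-11/8 - 1*(-14)) - 677) = 1/((-11/8 + 14) - 677) = 1/(101/8 - 677) = 1/(-5315/8) = -8/5315)
b(391) - 1*449774 = -8/5315 - 1*449774 = -8/5315 - 449774 = -2390548818/5315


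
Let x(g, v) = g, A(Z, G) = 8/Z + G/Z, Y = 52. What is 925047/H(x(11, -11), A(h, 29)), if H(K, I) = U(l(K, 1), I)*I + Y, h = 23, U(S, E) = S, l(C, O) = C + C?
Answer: 7092027/670 ≈ 10585.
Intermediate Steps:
l(C, O) = 2*C
H(K, I) = 52 + 2*I*K (H(K, I) = (2*K)*I + 52 = 2*I*K + 52 = 52 + 2*I*K)
925047/H(x(11, -11), A(h, 29)) = 925047/(52 + 2*((8 + 29)/23)*11) = 925047/(52 + 2*((1/23)*37)*11) = 925047/(52 + 2*(37/23)*11) = 925047/(52 + 814/23) = 925047/(2010/23) = 925047*(23/2010) = 7092027/670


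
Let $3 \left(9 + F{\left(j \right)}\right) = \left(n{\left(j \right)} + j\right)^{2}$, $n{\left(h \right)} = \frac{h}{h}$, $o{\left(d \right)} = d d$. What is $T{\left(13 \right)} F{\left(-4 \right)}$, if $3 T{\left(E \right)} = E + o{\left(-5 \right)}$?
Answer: $-76$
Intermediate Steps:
$o{\left(d \right)} = d^{2}$
$n{\left(h \right)} = 1$
$F{\left(j \right)} = -9 + \frac{\left(1 + j\right)^{2}}{3}$
$T{\left(E \right)} = \frac{25}{3} + \frac{E}{3}$ ($T{\left(E \right)} = \frac{E + \left(-5\right)^{2}}{3} = \frac{E + 25}{3} = \frac{25 + E}{3} = \frac{25}{3} + \frac{E}{3}$)
$T{\left(13 \right)} F{\left(-4 \right)} = \left(\frac{25}{3} + \frac{1}{3} \cdot 13\right) \left(-9 + \frac{\left(1 - 4\right)^{2}}{3}\right) = \left(\frac{25}{3} + \frac{13}{3}\right) \left(-9 + \frac{\left(-3\right)^{2}}{3}\right) = \frac{38 \left(-9 + \frac{1}{3} \cdot 9\right)}{3} = \frac{38 \left(-9 + 3\right)}{3} = \frac{38}{3} \left(-6\right) = -76$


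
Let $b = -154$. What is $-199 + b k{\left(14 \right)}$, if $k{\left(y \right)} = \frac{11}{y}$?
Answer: $-320$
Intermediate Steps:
$-199 + b k{\left(14 \right)} = -199 - 154 \cdot \frac{11}{14} = -199 - 154 \cdot 11 \cdot \frac{1}{14} = -199 - 121 = -320$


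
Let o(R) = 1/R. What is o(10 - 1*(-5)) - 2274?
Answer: -34109/15 ≈ -2273.9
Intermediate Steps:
o(10 - 1*(-5)) - 2274 = 1/(10 - 1*(-5)) - 2274 = 1/(10 + 5) - 2274 = 1/15 - 2274 = -34109/15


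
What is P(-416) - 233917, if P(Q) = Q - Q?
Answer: -233917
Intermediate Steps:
P(Q) = 0
P(-416) - 233917 = 0 - 233917 = -233917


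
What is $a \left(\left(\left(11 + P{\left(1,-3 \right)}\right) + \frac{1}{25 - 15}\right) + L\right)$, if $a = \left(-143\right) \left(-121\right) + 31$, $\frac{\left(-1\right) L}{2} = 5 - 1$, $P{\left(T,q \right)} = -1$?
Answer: $\frac{182007}{5} \approx 36401.0$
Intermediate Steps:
$L = -8$ ($L = - 2 \left(5 - 1\right) = \left(-2\right) 4 = -8$)
$a = 17334$ ($a = 17303 + 31 = 17334$)
$a \left(\left(\left(11 + P{\left(1,-3 \right)}\right) + \frac{1}{25 - 15}\right) + L\right) = 17334 \left(\left(\left(11 - 1\right) + \frac{1}{25 - 15}\right) - 8\right) = 17334 \left(\left(10 + \frac{1}{10}\right) - 8\right) = 17334 \left(\frac{101}{10} - 8\right) = 17334 \cdot \frac{21}{10} = \frac{182007}{5}$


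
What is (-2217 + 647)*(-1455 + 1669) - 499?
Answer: -336479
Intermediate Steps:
(-2217 + 647)*(-1455 + 1669) - 499 = -1570*214 - 499 = -335980 - 499 = -336479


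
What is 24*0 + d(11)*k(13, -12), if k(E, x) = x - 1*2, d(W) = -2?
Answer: 28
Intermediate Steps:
k(E, x) = -2 + x (k(E, x) = x - 2 = -2 + x)
24*0 + d(11)*k(13, -12) = 24*0 - 2*(-2 - 12) = 0 - 2*(-14) = 0 + 28 = 28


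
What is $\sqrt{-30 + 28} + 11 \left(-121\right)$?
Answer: $-1331 + i \sqrt{2} \approx -1331.0 + 1.4142 i$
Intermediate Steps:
$\sqrt{-30 + 28} + 11 \left(-121\right) = \sqrt{-2} - 1331 = i \sqrt{2} - 1331 = -1331 + i \sqrt{2}$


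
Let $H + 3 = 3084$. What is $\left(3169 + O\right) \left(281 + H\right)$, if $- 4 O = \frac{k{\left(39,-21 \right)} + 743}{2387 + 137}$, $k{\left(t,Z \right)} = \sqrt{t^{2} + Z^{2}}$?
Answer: $\frac{53781041561}{5048} - \frac{5043 \sqrt{218}}{5048} \approx 1.0654 \cdot 10^{7}$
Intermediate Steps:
$H = 3081$ ($H = -3 + 3084 = 3081$)
$k{\left(t,Z \right)} = \sqrt{Z^{2} + t^{2}}$
$O = - \frac{743}{10096} - \frac{3 \sqrt{218}}{10096}$ ($O = - \frac{\left(\sqrt{\left(-21\right)^{2} + 39^{2}} + 743\right) \frac{1}{2387 + 137}}{4} = - \frac{\left(\sqrt{441 + 1521} + 743\right) \frac{1}{2524}}{4} = - \frac{\left(\sqrt{1962} + 743\right) \frac{1}{2524}}{4} = - \frac{\left(3 \sqrt{218} + 743\right) \frac{1}{2524}}{4} = - \frac{\left(743 + 3 \sqrt{218}\right) \frac{1}{2524}}{4} = - \frac{\frac{743}{2524} + \frac{3 \sqrt{218}}{2524}}{4} = - \frac{743}{10096} - \frac{3 \sqrt{218}}{10096} \approx -0.077981$)
$\left(3169 + O\right) \left(281 + H\right) = \left(3169 - \left(\frac{743}{10096} + \frac{3 \sqrt{218}}{10096}\right)\right) \left(281 + 3081\right) = \left(\frac{31993481}{10096} - \frac{3 \sqrt{218}}{10096}\right) 3362 = \frac{53781041561}{5048} - \frac{5043 \sqrt{218}}{5048}$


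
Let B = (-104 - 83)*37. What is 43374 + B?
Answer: 36455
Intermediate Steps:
B = -6919 (B = -187*37 = -6919)
43374 + B = 43374 - 6919 = 36455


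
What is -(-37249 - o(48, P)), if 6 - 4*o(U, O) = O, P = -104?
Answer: 74553/2 ≈ 37277.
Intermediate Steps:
o(U, O) = 3/2 - O/4
-(-37249 - o(48, P)) = -(-37249 - (3/2 - ¼*(-104))) = -(-37249 - (3/2 + 26)) = -(-37249 - 1*55/2) = -(-37249 - 55/2) = -1*(-74553/2) = 74553/2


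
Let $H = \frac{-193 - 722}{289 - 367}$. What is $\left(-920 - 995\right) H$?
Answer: $- \frac{584075}{26} \approx -22464.0$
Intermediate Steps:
$H = \frac{305}{26}$ ($H = - \frac{915}{-78} = \left(-915\right) \left(- \frac{1}{78}\right) = \frac{305}{26} \approx 11.731$)
$\left(-920 - 995\right) H = \left(-920 - 995\right) \frac{305}{26} = \left(-1915\right) \frac{305}{26} = - \frac{584075}{26}$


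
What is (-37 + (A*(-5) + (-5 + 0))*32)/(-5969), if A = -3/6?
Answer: 117/5969 ≈ 0.019601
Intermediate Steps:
A = -½ (A = -3*⅙ = -½ ≈ -0.50000)
(-37 + (A*(-5) + (-5 + 0))*32)/(-5969) = (-37 + (-½*(-5) + (-5 + 0))*32)/(-5969) = (-37 + (5/2 - 5)*32)*(-1/5969) = (-37 - 5/2*32)*(-1/5969) = (-37 - 80)*(-1/5969) = -117*(-1/5969) = 117/5969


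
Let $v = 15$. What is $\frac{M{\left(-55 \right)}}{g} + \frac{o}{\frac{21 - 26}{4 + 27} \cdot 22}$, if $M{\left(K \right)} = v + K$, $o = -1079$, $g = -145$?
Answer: $\frac{970901}{3190} \approx 304.36$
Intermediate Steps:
$M{\left(K \right)} = 15 + K$
$\frac{M{\left(-55 \right)}}{g} + \frac{o}{\frac{21 - 26}{4 + 27} \cdot 22} = \frac{15 - 55}{-145} - \frac{1079}{\frac{21 - 26}{4 + 27} \cdot 22} = \left(-40\right) \left(- \frac{1}{145}\right) - \frac{1079}{- \frac{5}{31} \cdot 22} = \frac{8}{29} - \frac{1079}{\left(-5\right) \frac{1}{31} \cdot 22} = \frac{8}{29} - \frac{1079}{\left(- \frac{5}{31}\right) 22} = \frac{8}{29} - \frac{1079}{- \frac{110}{31}} = \frac{8}{29} - - \frac{33449}{110} = \frac{8}{29} + \frac{33449}{110} = \frac{970901}{3190}$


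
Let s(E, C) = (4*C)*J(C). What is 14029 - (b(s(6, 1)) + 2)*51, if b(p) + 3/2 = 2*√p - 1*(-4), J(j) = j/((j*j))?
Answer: 27191/2 ≈ 13596.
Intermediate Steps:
J(j) = 1/j (J(j) = j/(j²) = j/j² = 1/j)
s(E, C) = 4 (s(E, C) = (4*C)/C = 4)
b(p) = 5/2 + 2*√p (b(p) = -3/2 + (2*√p - 1*(-4)) = -3/2 + (2*√p + 4) = -3/2 + (4 + 2*√p) = 5/2 + 2*√p)
14029 - (b(s(6, 1)) + 2)*51 = 14029 - ((5/2 + 2*√4) + 2)*51 = 14029 - ((5/2 + 2*2) + 2)*51 = 14029 - ((5/2 + 4) + 2)*51 = 14029 - (13/2 + 2)*51 = 14029 - 17*51/2 = 14029 - 1*867/2 = 14029 - 867/2 = 27191/2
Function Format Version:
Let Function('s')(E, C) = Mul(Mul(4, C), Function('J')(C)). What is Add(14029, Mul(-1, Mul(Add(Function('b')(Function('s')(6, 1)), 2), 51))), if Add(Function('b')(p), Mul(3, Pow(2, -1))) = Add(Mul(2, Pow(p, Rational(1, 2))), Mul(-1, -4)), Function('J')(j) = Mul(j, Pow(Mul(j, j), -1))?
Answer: Rational(27191, 2) ≈ 13596.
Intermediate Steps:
Function('J')(j) = Pow(j, -1) (Function('J')(j) = Mul(j, Pow(Pow(j, 2), -1)) = Mul(j, Pow(j, -2)) = Pow(j, -1))
Function('s')(E, C) = 4 (Function('s')(E, C) = Mul(Mul(4, C), Pow(C, -1)) = 4)
Function('b')(p) = Add(Rational(5, 2), Mul(2, Pow(p, Rational(1, 2)))) (Function('b')(p) = Add(Rational(-3, 2), Add(Mul(2, Pow(p, Rational(1, 2))), Mul(-1, -4))) = Add(Rational(-3, 2), Add(Mul(2, Pow(p, Rational(1, 2))), 4)) = Add(Rational(-3, 2), Add(4, Mul(2, Pow(p, Rational(1, 2))))) = Add(Rational(5, 2), Mul(2, Pow(p, Rational(1, 2)))))
Add(14029, Mul(-1, Mul(Add(Function('b')(Function('s')(6, 1)), 2), 51))) = Add(14029, Mul(-1, Mul(Add(Add(Rational(5, 2), Mul(2, Pow(4, Rational(1, 2)))), 2), 51))) = Add(14029, Mul(-1, Mul(Add(Add(Rational(5, 2), Mul(2, 2)), 2), 51))) = Add(14029, Mul(-1, Mul(Add(Add(Rational(5, 2), 4), 2), 51))) = Add(14029, Mul(-1, Mul(Add(Rational(13, 2), 2), 51))) = Add(14029, Mul(-1, Mul(Rational(17, 2), 51))) = Add(14029, Mul(-1, Rational(867, 2))) = Add(14029, Rational(-867, 2)) = Rational(27191, 2)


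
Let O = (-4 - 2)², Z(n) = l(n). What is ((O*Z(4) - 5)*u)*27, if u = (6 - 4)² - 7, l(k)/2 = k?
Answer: -22923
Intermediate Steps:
l(k) = 2*k
Z(n) = 2*n
O = 36 (O = (-6)² = 36)
u = -3 (u = 2² - 7 = 4 - 7 = -3)
((O*Z(4) - 5)*u)*27 = ((36*(2*4) - 5)*(-3))*27 = ((36*8 - 5)*(-3))*27 = ((288 - 5)*(-3))*27 = (283*(-3))*27 = -849*27 = -22923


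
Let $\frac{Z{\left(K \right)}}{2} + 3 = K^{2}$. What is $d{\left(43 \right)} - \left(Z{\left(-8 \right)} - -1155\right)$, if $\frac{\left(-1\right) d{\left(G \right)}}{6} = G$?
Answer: $-1535$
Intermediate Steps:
$Z{\left(K \right)} = -6 + 2 K^{2}$
$d{\left(G \right)} = - 6 G$
$d{\left(43 \right)} - \left(Z{\left(-8 \right)} - -1155\right) = \left(-6\right) 43 - \left(\left(-6 + 2 \left(-8\right)^{2}\right) - -1155\right) = -258 - \left(\left(-6 + 2 \cdot 64\right) + 1155\right) = -258 - \left(\left(-6 + 128\right) + 1155\right) = -258 - \left(122 + 1155\right) = -258 - 1277 = -1535$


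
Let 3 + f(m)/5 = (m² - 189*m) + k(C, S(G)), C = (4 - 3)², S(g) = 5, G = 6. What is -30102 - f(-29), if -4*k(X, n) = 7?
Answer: -246753/4 ≈ -61688.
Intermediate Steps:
C = 1 (C = 1² = 1)
k(X, n) = -7/4 (k(X, n) = -¼*7 = -7/4)
f(m) = -95/4 - 945*m + 5*m² (f(m) = -15 + 5*((m² - 189*m) - 7/4) = -15 + 5*(-7/4 + m² - 189*m) = -15 + (-35/4 - 945*m + 5*m²) = -95/4 - 945*m + 5*m²)
-30102 - f(-29) = -30102 - (-95/4 - 945*(-29) + 5*(-29)²) = -30102 - (-95/4 + 27405 + 5*841) = -30102 - (-95/4 + 27405 + 4205) = -30102 - 1*126345/4 = -30102 - 126345/4 = -246753/4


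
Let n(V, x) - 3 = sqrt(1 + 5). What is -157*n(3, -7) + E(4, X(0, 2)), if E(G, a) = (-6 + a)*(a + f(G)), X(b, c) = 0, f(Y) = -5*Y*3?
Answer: -111 - 157*sqrt(6) ≈ -495.57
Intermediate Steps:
f(Y) = -15*Y
E(G, a) = (-6 + a)*(a - 15*G)
n(V, x) = 3 + sqrt(6) (n(V, x) = 3 + sqrt(1 + 5) = 3 + sqrt(6))
-157*n(3, -7) + E(4, X(0, 2)) = -157*(3 + sqrt(6)) + (0**2 - 6*0 + 90*4 - 15*4*0) = (-471 - 157*sqrt(6)) + (0 + 0 + 360 + 0) = (-471 - 157*sqrt(6)) + 360 = -111 - 157*sqrt(6)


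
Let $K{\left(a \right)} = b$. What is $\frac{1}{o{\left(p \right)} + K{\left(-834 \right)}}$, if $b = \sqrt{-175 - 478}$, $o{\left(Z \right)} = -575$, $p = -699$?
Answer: $- \frac{575}{331278} - \frac{i \sqrt{653}}{331278} \approx -0.0017357 - 7.7137 \cdot 10^{-5} i$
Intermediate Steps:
$b = i \sqrt{653}$ ($b = \sqrt{-653} = i \sqrt{653} \approx 25.554 i$)
$K{\left(a \right)} = i \sqrt{653}$
$\frac{1}{o{\left(p \right)} + K{\left(-834 \right)}} = \frac{1}{-575 + i \sqrt{653}}$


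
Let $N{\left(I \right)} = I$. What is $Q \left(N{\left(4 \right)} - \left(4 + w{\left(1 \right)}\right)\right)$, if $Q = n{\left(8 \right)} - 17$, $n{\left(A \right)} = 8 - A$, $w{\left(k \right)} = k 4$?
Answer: $68$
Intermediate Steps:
$w{\left(k \right)} = 4 k$
$Q = -17$ ($Q = \left(8 - 8\right) - 17 = 0 - 17 = -17$)
$Q \left(N{\left(4 \right)} - \left(4 + w{\left(1 \right)}\right)\right) = - 17 \left(4 - \left(4 + 4 \cdot 1\right)\right) = - 17 \left(4 - 8\right) = \left(-17\right) \left(-4\right) = 68$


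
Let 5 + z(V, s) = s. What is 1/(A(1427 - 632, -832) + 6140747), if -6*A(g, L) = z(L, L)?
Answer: 2/12281773 ≈ 1.6284e-7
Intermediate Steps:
z(V, s) = -5 + s
A(g, L) = 5/6 - L/6 (A(g, L) = -(-5 + L)/6 = 5/6 - L/6)
1/(A(1427 - 632, -832) + 6140747) = 1/((5/6 - 1/6*(-832)) + 6140747) = 1/((5/6 + 416/3) + 6140747) = 1/(279/2 + 6140747) = 1/(12281773/2) = 2/12281773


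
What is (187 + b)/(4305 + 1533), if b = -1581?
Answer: -697/2919 ≈ -0.23878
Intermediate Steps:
(187 + b)/(4305 + 1533) = (187 - 1581)/(4305 + 1533) = -1394/5838 = -1394*1/5838 = -697/2919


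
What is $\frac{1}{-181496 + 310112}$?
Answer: $\frac{1}{128616} \approx 7.7751 \cdot 10^{-6}$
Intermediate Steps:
$\frac{1}{-181496 + 310112} = \frac{1}{128616}$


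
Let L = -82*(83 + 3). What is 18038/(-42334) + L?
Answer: -149278703/21167 ≈ -7052.4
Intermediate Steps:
L = -7052 (L = -82*86 = -7052)
18038/(-42334) + L = 18038/(-42334) - 7052 = 18038*(-1/42334) - 7052 = -9019/21167 - 7052 = -149278703/21167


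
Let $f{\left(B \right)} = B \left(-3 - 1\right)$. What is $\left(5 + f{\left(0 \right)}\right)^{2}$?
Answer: $25$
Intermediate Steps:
$f{\left(B \right)} = - 4 B$ ($f{\left(B \right)} = B \left(-4\right) = - 4 B$)
$\left(5 + f{\left(0 \right)}\right)^{2} = \left(5 - 0\right)^{2} = \left(5 + 0\right)^{2} = 5^{2} = 25$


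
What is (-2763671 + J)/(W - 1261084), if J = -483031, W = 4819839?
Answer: -3246702/3558755 ≈ -0.91231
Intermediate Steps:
(-2763671 + J)/(W - 1261084) = (-2763671 - 483031)/(4819839 - 1261084) = -3246702/3558755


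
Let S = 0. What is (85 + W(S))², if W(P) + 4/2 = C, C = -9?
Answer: 5476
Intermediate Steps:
W(P) = -11 (W(P) = -2 - 9 = -11)
(85 + W(S))² = (85 - 11)² = 74² = 5476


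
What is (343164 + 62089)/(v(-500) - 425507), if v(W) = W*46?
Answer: -405253/448507 ≈ -0.90356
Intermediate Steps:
v(W) = 46*W
(343164 + 62089)/(v(-500) - 425507) = (343164 + 62089)/(46*(-500) - 425507) = 405253/(-23000 - 425507) = 405253/(-448507) = 405253*(-1/448507) = -405253/448507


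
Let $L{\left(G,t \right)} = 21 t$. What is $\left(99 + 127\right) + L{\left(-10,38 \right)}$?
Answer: $1024$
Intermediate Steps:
$\left(99 + 127\right) + L{\left(-10,38 \right)} = \left(99 + 127\right) + 21 \cdot 38 = 226 + 798 = 1024$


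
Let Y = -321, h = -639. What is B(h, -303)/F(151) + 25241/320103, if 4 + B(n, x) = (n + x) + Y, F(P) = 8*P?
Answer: -375079373/386684424 ≈ -0.96999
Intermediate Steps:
B(n, x) = -325 + n + x (B(n, x) = -4 + ((n + x) - 321) = -4 + (-321 + n + x) = -325 + n + x)
B(h, -303)/F(151) + 25241/320103 = (-325 - 639 - 303)/((8*151)) + 25241/320103 = -1267/1208 + 25241*(1/320103) = -1267*1/1208 + 25241/320103 = -1267/1208 + 25241/320103 = -375079373/386684424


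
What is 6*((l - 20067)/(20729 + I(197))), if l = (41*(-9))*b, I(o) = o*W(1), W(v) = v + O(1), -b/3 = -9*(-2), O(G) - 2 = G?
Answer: -846/21517 ≈ -0.039318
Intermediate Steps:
O(G) = 2 + G
b = -54 (b = -(-27)*(-2) = -3*18 = -54)
W(v) = 3 + v (W(v) = v + (2 + 1) = v + 3 = 3 + v)
I(o) = 4*o (I(o) = o*(3 + 1) = o*4 = 4*o)
l = 19926 (l = (41*(-9))*(-54) = -369*(-54) = 19926)
6*((l - 20067)/(20729 + I(197))) = 6*((19926 - 20067)/(20729 + 4*197)) = 6*(-141/(20729 + 788)) = 6*(-141/21517) = -846/21517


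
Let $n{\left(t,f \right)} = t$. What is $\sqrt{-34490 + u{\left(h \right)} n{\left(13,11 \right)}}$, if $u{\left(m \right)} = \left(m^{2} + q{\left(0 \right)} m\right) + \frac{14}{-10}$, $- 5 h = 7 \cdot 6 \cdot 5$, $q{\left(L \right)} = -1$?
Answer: $\frac{i \sqrt{275755}}{5} \approx 105.02 i$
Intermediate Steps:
$h = -42$ ($h = - \frac{7 \cdot 6 \cdot 5}{5} = - \frac{7 \cdot 30}{5} = \left(- \frac{1}{5}\right) 210 = -42$)
$u{\left(m \right)} = - \frac{7}{5} + m^{2} - m$ ($u{\left(m \right)} = \left(m^{2} - m\right) + \frac{14}{-10} = \left(m^{2} - m\right) + 14 \left(- \frac{1}{10}\right) = \left(m^{2} - m\right) - \frac{7}{5} = - \frac{7}{5} + m^{2} - m$)
$\sqrt{-34490 + u{\left(h \right)} n{\left(13,11 \right)}} = \sqrt{-34490 + \left(- \frac{7}{5} + \left(-42\right)^{2} - -42\right) 13} = \sqrt{-34490 + \left(- \frac{7}{5} + 1764 + 42\right) 13} = \sqrt{-34490 + \frac{9023}{5} \cdot 13} = \sqrt{-34490 + \frac{117299}{5}} = \sqrt{- \frac{55151}{5}} = \frac{i \sqrt{275755}}{5}$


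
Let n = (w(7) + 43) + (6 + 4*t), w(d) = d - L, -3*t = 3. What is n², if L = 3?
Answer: 2401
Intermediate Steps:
t = -1 (t = -⅓*3 = -1)
w(d) = -3 + d (w(d) = d - 1*3 = d - 3 = -3 + d)
n = 49 (n = ((-3 + 7) + 43) + (6 + 4*(-1)) = (4 + 43) + (6 - 4) = 47 + 2 = 49)
n² = 49² = 2401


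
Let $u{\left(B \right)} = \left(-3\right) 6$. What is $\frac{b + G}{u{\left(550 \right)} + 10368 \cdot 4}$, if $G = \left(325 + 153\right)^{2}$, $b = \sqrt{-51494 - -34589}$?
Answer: $\frac{114242}{20727} + \frac{i \sqrt{345}}{5922} \approx 5.5117 + 0.0031365 i$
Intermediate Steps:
$b = 7 i \sqrt{345}$ ($b = \sqrt{-51494 + \left(-41439 + 76028\right)} = \sqrt{-51494 + 34589} = \sqrt{-16905} = 7 i \sqrt{345} \approx 130.02 i$)
$u{\left(B \right)} = -18$
$G = 228484$ ($G = 478^{2} = 228484$)
$\frac{b + G}{u{\left(550 \right)} + 10368 \cdot 4} = \frac{7 i \sqrt{345} + 228484}{-18 + 10368 \cdot 4} = \frac{228484 + 7 i \sqrt{345}}{-18 + 41472} = \frac{228484 + 7 i \sqrt{345}}{41454} = \left(228484 + 7 i \sqrt{345}\right) \frac{1}{41454} = \frac{114242}{20727} + \frac{i \sqrt{345}}{5922}$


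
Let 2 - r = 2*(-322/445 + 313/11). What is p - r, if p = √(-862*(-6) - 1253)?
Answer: 261696/4895 + √3919 ≈ 116.06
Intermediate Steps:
p = √3919 (p = √(5172 - 1253) = √3919 ≈ 62.602)
r = -261696/4895 (r = 2 - 2*(-322/445 + 313/11) = 2 - 2*135743/4895 = 2 - 1*271486/4895 = 2 - 271486/4895 = -261696/4895 ≈ -53.462)
p - r = √3919 - 1*(-261696/4895) = √3919 + 261696/4895 = 261696/4895 + √3919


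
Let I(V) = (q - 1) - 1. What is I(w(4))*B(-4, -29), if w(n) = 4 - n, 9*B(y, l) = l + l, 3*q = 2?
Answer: 232/27 ≈ 8.5926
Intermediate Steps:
q = ⅔ (q = (⅓)*2 = ⅔ ≈ 0.66667)
B(y, l) = 2*l/9 (B(y, l) = (l + l)/9 = (2*l)/9 = 2*l/9)
I(V) = -4/3 (I(V) = (⅔ - 1) - 1 = -⅓ - 1 = -4/3)
I(w(4))*B(-4, -29) = -8*(-29)/27 = -4/3*(-58/9) = 232/27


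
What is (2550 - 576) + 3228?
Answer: 5202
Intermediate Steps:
(2550 - 576) + 3228 = 1974 + 3228 = 5202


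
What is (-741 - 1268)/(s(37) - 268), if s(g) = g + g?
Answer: 2009/194 ≈ 10.356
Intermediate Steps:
s(g) = 2*g
(-741 - 1268)/(s(37) - 268) = (-741 - 1268)/(2*37 - 268) = -2009/(74 - 268) = -2009/(-194) = -2009*(-1/194) = 2009/194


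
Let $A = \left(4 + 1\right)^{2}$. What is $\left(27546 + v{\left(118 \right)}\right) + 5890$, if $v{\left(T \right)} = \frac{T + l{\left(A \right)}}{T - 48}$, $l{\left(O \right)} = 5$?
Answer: $\frac{2340643}{70} \approx 33438.0$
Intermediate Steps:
$A = 25$ ($A = 5^{2} = 25$)
$v{\left(T \right)} = \frac{5 + T}{-48 + T}$ ($v{\left(T \right)} = \frac{T + 5}{T - 48} = \frac{5 + T}{-48 + T}$)
$\left(27546 + v{\left(118 \right)}\right) + 5890 = \left(27546 + \frac{5 + 118}{-48 + 118}\right) + 5890 = \left(27546 + \frac{1}{70} \cdot 123\right) + 5890 = \left(27546 + \frac{123}{70}\right) + 5890 = \frac{1928343}{70} + 5890 = \frac{2340643}{70}$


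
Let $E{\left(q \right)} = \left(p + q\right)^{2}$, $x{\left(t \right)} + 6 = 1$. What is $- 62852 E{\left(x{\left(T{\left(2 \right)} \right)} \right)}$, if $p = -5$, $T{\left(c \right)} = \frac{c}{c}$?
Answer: $-6285200$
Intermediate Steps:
$T{\left(c \right)} = 1$
$x{\left(t \right)} = -5$ ($x{\left(t \right)} = -6 + 1 = -5$)
$E{\left(q \right)} = \left(-5 + q\right)^{2}$
$- 62852 E{\left(x{\left(T{\left(2 \right)} \right)} \right)} = - 62852 \left(-5 - 5\right)^{2} = - 62852 \left(-10\right)^{2} = \left(-62852\right) 100 = -6285200$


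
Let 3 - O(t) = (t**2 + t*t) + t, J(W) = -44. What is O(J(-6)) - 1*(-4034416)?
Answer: 4030591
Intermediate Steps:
O(t) = 3 - t - 2*t**2 (O(t) = 3 - ((t**2 + t*t) + t) = 3 - ((t**2 + t**2) + t) = 3 - (2*t**2 + t) = 3 - (t + 2*t**2) = 3 + (-t - 2*t**2) = 3 - t - 2*t**2)
O(J(-6)) - 1*(-4034416) = (3 - 1*(-44) - 2*(-44)**2) - 1*(-4034416) = (3 + 44 - 2*1936) + 4034416 = (3 + 44 - 3872) + 4034416 = -3825 + 4034416 = 4030591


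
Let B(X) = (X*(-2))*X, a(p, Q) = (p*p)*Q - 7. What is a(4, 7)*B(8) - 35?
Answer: -13475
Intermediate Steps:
a(p, Q) = -7 + Q*p² (a(p, Q) = p²*Q - 7 = Q*p² - 7 = -7 + Q*p²)
B(X) = -2*X² (B(X) = (-2*X)*X = -2*X²)
a(4, 7)*B(8) - 35 = (-7 + 7*4²)*(-2*8²) - 35 = (-7 + 7*16)*(-2*64) - 35 = (-7 + 112)*(-128) - 35 = 105*(-128) - 35 = -13440 - 35 = -13475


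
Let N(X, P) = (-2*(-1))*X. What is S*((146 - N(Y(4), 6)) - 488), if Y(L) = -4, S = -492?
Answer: 164328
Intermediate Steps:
N(X, P) = 2*X
S*((146 - N(Y(4), 6)) - 488) = -492*((146 - 2*(-4)) - 488) = -492*((146 - 1*(-8)) - 488) = -492*((146 + 8) - 488) = -492*(154 - 488) = -492*(-334) = 164328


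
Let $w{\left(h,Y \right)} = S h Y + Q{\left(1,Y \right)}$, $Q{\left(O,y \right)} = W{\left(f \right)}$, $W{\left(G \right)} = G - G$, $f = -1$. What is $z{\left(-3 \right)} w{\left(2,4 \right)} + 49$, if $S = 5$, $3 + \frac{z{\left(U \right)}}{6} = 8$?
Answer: $1249$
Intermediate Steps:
$z{\left(U \right)} = 30$ ($z{\left(U \right)} = -18 + 6 \cdot 8 = -18 + 48 = 30$)
$W{\left(G \right)} = 0$
$Q{\left(O,y \right)} = 0$
$w{\left(h,Y \right)} = 5 Y h$ ($w{\left(h,Y \right)} = 5 h Y + 0 = 5 Y h + 0 = 5 Y h$)
$z{\left(-3 \right)} w{\left(2,4 \right)} + 49 = 30 \cdot 5 \cdot 4 \cdot 2 + 49 = 30 \cdot 40 + 49 = 1200 + 49 = 1249$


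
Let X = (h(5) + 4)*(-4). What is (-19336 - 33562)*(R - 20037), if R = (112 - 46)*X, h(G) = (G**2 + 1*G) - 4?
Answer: 1478869386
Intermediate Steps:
h(G) = -4 + G + G**2 (h(G) = (G**2 + G) - 4 = (G + G**2) - 4 = -4 + G + G**2)
X = -120 (X = ((-4 + 5 + 5**2) + 4)*(-4) = ((-4 + 5 + 25) + 4)*(-4) = (26 + 4)*(-4) = 30*(-4) = -120)
R = -7920 (R = (112 - 46)*(-120) = 66*(-120) = -7920)
(-19336 - 33562)*(R - 20037) = (-19336 - 33562)*(-7920 - 20037) = -52898*(-27957) = 1478869386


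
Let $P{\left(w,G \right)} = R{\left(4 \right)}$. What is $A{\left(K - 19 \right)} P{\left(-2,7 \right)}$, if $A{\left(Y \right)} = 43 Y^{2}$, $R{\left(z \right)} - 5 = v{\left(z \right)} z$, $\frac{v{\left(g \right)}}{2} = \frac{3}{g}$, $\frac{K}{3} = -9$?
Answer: $1000868$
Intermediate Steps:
$K = -27$ ($K = 3 \left(-9\right) = -27$)
$v{\left(g \right)} = \frac{6}{g}$ ($v{\left(g \right)} = 2 \frac{3}{g} = \frac{6}{g}$)
$R{\left(z \right)} = 11$ ($R{\left(z \right)} = 5 + \frac{6}{z} z = 5 + 6 = 11$)
$P{\left(w,G \right)} = 11$
$A{\left(K - 19 \right)} P{\left(-2,7 \right)} = 43 \left(-27 - 19\right)^{2} \cdot 11 = 43 \left(-46\right)^{2} \cdot 11 = 43 \cdot 2116 \cdot 11 = 90988 \cdot 11 = 1000868$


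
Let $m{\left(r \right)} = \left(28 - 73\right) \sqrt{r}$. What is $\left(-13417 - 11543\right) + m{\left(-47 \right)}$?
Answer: $-24960 - 45 i \sqrt{47} \approx -24960.0 - 308.5 i$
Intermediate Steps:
$m{\left(r \right)} = - 45 \sqrt{r}$
$\left(-13417 - 11543\right) + m{\left(-47 \right)} = \left(-13417 - 11543\right) - 45 \sqrt{-47} = -24960 - 45 i \sqrt{47}$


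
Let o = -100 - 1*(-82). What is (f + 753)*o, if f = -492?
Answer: -4698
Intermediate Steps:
o = -18 (o = -100 + 82 = -18)
(f + 753)*o = (-492 + 753)*(-18) = 261*(-18) = -4698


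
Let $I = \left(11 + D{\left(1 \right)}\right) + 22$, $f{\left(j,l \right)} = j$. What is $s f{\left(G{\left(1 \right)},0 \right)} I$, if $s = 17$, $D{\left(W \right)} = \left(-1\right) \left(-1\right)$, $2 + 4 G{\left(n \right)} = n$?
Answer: $- \frac{289}{2} \approx -144.5$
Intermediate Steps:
$G{\left(n \right)} = - \frac{1}{2} + \frac{n}{4}$
$D{\left(W \right)} = 1$
$I = 34$ ($I = \left(11 + 1\right) + 22 = 12 + 22 = 34$)
$s f{\left(G{\left(1 \right)},0 \right)} I = 17 \left(- \frac{1}{2} + \frac{1}{4} \cdot 1\right) 34 = 17 \left(- \frac{1}{2} + \frac{1}{4}\right) 34 = 17 \left(- \frac{1}{4}\right) 34 = \left(- \frac{17}{4}\right) 34 = - \frac{289}{2}$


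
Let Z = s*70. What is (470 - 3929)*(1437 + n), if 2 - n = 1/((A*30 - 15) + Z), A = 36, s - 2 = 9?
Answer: -9133710876/1835 ≈ -4.9775e+6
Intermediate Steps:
s = 11 (s = 2 + 9 = 11)
Z = 770 (Z = 11*70 = 770)
n = 3669/1835 (n = 2 - 1/((36*30 - 15) + 770) = 2 - 1/((1080 - 15) + 770) = 2 - 1/(1065 + 770) = 2 - 1/1835 = 3669/1835 ≈ 1.9995)
(470 - 3929)*(1437 + n) = (470 - 3929)*(1437 + 3669/1835) = -3459*2640564/1835 = -9133710876/1835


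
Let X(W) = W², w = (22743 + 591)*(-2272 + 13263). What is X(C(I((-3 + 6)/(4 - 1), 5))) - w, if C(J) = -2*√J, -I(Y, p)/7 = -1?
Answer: -256463966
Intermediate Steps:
I(Y, p) = 7 (I(Y, p) = -7*(-1) = 7)
w = 256463994 (w = 23334*10991 = 256463994)
X(C(I((-3 + 6)/(4 - 1), 5))) - w = (-2*√7)² - 1*256463994 = 28 - 256463994 = -256463966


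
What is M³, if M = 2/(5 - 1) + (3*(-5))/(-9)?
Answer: 2197/216 ≈ 10.171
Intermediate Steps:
M = 13/6 (M = 2/4 - 15*(-⅑) = 2*(¼) + 5/3 = ½ + 5/3 = 13/6 ≈ 2.1667)
M³ = (13/6)³ = 2197/216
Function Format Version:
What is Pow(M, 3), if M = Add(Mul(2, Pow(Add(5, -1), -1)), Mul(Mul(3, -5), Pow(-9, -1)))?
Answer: Rational(2197, 216) ≈ 10.171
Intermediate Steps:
M = Rational(13, 6) (M = Add(Mul(2, Pow(4, -1)), Mul(-15, Rational(-1, 9))) = Add(Mul(2, Rational(1, 4)), Rational(5, 3)) = Add(Rational(1, 2), Rational(5, 3)) = Rational(13, 6) ≈ 2.1667)
Pow(M, 3) = Pow(Rational(13, 6), 3) = Rational(2197, 216)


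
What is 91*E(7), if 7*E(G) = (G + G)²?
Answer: 2548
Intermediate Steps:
E(G) = 4*G²/7 (E(G) = (G + G)²/7 = (2*G)²/7 = (4*G²)/7 = 4*G²/7)
91*E(7) = 91*((4/7)*7²) = 91*((4/7)*49) = 91*28 = 2548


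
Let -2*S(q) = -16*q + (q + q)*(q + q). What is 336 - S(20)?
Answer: 976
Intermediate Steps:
S(q) = -2*q² + 8*q (S(q) = -(-16*q + (q + q)*(q + q))/2 = -(-16*q + (2*q)*(2*q))/2 = -(-16*q + 4*q²)/2 = -2*q² + 8*q)
336 - S(20) = 336 - 2*20*(4 - 1*20) = 336 - 2*20*(4 - 20) = 336 - 2*20*(-16) = 336 - 1*(-640) = 336 + 640 = 976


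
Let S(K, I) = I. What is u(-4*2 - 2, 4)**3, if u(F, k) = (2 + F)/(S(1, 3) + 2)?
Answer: -512/125 ≈ -4.0960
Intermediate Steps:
u(F, k) = 2/5 + F/5 (u(F, k) = (2 + F)/(3 + 2) = (2 + F)/5 = (2 + F)*(1/5) = 2/5 + F/5)
u(-4*2 - 2, 4)**3 = (2/5 + (-4*2 - 2)/5)**3 = (2/5 + (-8 - 2)/5)**3 = (2/5 + (1/5)*(-10))**3 = (2/5 - 2)**3 = (-8/5)**3 = -512/125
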